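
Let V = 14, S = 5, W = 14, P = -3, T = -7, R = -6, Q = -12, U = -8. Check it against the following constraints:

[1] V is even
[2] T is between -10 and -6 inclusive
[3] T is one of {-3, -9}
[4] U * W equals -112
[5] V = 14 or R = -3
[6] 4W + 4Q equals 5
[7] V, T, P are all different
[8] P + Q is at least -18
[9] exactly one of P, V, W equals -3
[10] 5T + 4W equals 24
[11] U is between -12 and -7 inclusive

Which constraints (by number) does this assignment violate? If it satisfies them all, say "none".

[1] V = 14 is even — holds.
[2] T = -7 lies in [-10, -6] — holds.
[3] T = -7 is not in {-3, -9} — fails.
[4] U * W = -8 * 14 = -112 — holds.
[5] V = 14 = 14 (first disjunct) — holds.
[6] 4W + 4Q = 4(14) + 4(-12) = 8, not 5 — fails.
[7] values 14, -7, -3 are pairwise distinct — holds.
[8] P + Q = -3 + (-12) = -15; -15 ≥ -18 — holds.
[9] P=-3, V=14, W=14; 1 of them equals -3 — holds.
[10] 5T + 4W = 5(-7) + 4(14) = 21, not 24 — fails.
[11] U = -8 lies in [-12, -7] — holds.

The assignment fails constraints 3, 6, 10.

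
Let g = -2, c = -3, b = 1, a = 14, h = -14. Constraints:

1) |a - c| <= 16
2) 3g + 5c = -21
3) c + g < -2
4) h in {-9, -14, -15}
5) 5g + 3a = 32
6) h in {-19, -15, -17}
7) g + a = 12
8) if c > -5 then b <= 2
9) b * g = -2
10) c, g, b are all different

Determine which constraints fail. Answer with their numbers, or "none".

Constraints 1 and 6 are violated.

1) |14 - (-3)| = 17; 17 > 16, exceeds bound 16 — fails.
2) 3g + 5c = 3(-2) + 5(-3) = -21 — holds.
3) c + g = -3 + (-2) = -5; -5 < -2 — holds.
4) h = -14 is in {-9, -14, -15} — holds.
5) 5g + 3a = 5(-2) + 3(14) = 32 — holds.
6) h = -14 is not in {-19, -15, -17} — fails.
7) g + a = -2 + 14 = 12 — holds.
8) c = -3 > -5, so we need b ≤ 2; b = 1 ≤ 2 — holds.
9) b * g = 1 * (-2) = -2 — holds.
10) values -3, -2, 1 are pairwise distinct — holds.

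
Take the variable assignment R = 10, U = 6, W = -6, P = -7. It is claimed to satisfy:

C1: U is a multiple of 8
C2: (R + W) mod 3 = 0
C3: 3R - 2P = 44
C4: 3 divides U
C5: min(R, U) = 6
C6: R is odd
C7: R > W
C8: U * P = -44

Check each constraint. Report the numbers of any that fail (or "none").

C1: 6 = 8*0 + 6, so 8 does not divide 6  fails
C2: R + W = 4; 4 mod 3 = 1, not 0  fails
C3: 3R - 2P = 3(10) - 2(-7) = 44  holds
C4: 6 / 3 = 2, so 3 divides 6  holds
C5: min(10, 6) = 6  holds
C6: R = 10 is even  fails
C7: R = 10, W = -6; 10 > -6  holds
C8: U * P = 6 * (-7) = -42, not -44  fails

No — constraints 1, 2, 6, and 8 are not satisfied.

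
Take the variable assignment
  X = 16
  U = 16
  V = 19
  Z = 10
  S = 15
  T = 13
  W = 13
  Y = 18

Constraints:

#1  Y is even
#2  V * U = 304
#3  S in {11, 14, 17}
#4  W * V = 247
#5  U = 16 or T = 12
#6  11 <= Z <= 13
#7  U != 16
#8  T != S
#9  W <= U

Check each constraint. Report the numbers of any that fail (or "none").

Constraints 3, 6, 7 are violated.

#1 Y = 18 is even  ✔
#2 V * U = 19 * 16 = 304  ✔
#3 S = 15 is not in {11, 14, 17}  ✘
#4 W * V = 13 * 19 = 247  ✔
#5 U = 16 = 16 (first disjunct)  ✔
#6 Z = 10 is outside [11, 13]  ✘
#7 U = 16, but 16 is required to differ  ✘
#8 T = 13, S = 15; distinct  ✔
#9 W = 13, U = 16; 13 ≤ 16  ✔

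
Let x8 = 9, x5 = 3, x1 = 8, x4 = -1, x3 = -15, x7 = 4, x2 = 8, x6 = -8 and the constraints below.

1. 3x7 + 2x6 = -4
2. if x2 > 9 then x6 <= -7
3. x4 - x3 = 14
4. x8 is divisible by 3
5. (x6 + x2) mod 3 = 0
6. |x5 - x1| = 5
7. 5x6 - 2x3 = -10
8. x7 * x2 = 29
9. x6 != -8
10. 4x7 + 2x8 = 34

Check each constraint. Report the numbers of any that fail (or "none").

1. 3x7 + 2x6 = 3(4) + 2(-8) = -4  yes
2. x2 = 8, not > 9; antecedent false, conditional vacuously true  yes
3. x4 - x3 = -1 - (-15) = 14  yes
4. 9 / 3 = 3, so 3 divides 9  yes
5. x6 + x2 = 0; 0 mod 3 = 0  yes
6. |3 - 8| = 5  yes
7. 5x6 - 2x3 = 5(-8) - 2(-15) = -10  yes
8. x7 * x2 = 4 * 8 = 32, not 29  no
9. x6 = -8, but -8 is required to differ  no
10. 4x7 + 2x8 = 4(4) + 2(9) = 34  yes

Constraints 8 and 9 are violated.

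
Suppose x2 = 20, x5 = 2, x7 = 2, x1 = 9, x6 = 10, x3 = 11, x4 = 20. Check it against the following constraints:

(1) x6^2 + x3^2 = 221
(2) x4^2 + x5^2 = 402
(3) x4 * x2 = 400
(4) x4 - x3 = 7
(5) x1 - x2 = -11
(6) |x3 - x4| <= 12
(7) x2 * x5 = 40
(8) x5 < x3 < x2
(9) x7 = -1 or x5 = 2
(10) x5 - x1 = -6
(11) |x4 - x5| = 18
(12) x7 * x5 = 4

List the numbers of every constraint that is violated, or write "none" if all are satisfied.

(1) x6^2 + x3^2 = 10^2 + 11^2 = 100 + 121 = 221  true
(2) x4^2 + x5^2 = 20^2 + 2^2 = 400 + 4 = 404, not 402  false
(3) x4 * x2 = 20 * 20 = 400  true
(4) x4 - x3 = 20 - 11 = 9, not 7  false
(5) x1 - x2 = 9 - 20 = -11  true
(6) |11 - 20| = 9; 9 ≤ 12  true
(7) x2 * x5 = 20 * 2 = 40  true
(8) values 2 < 11 < 20  true
(9) x7 = 2 ≠ -1, but x5 = 2 = 2 (second disjunct)  true
(10) x5 - x1 = 2 - 9 = -7, not -6  false
(11) |20 - 2| = 18  true
(12) x7 * x5 = 2 * 2 = 4  true

No — constraints 2, 4, and 10 are not satisfied.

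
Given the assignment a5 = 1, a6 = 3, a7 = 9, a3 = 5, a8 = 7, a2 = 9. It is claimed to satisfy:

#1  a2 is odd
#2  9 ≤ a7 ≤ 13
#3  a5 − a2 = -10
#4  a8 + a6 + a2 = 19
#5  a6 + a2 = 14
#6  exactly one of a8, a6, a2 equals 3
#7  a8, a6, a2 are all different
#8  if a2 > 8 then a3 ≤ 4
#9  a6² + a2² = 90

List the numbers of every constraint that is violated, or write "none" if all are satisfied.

#1 a2 = 9 is odd — satisfied.
#2 a7 = 9 lies in [9, 13] — satisfied.
#3 a5 − a2 = 1 − 9 = -8, not -10 — violated.
#4 a8 + a6 + a2 = 7 + 3 + 9 = 19 — satisfied.
#5 a6 + a2 = 3 + 9 = 12, not 14 — violated.
#6 a8=7, a6=3, a2=9; 1 of them equals 3 — satisfied.
#7 values 7, 3, 9 are pairwise distinct — satisfied.
#8 a2 = 9 > 8, so we need a3 ≤ 4; but a3 = 5 > 4 — violated.
#9 a6² + a2² = 3² + 9² = 9 + 81 = 90 — satisfied.

No — constraints 3, 5, and 8 are not satisfied.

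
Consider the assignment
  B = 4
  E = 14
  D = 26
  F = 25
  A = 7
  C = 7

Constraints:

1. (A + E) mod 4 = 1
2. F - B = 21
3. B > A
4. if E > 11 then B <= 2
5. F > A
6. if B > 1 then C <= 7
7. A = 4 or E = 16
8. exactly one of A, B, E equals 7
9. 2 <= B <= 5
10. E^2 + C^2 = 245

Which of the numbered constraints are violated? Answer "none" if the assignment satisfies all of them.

Constraints 3, 4, 7 are violated.

1. A + E = 21; 21 mod 4 = 1 — satisfied.
2. F - B = 25 - 4 = 21 — satisfied.
3. B = 4, A = 7; 4 ≤ 7 (want >) — violated.
4. E = 14 > 11, so we need B ≤ 2; but B = 4 > 2 — violated.
5. F = 25, A = 7; 25 > 7 — satisfied.
6. B = 4 > 1, so we need C ≤ 7; C = 7 ≤ 7 — satisfied.
7. A = 7 ≠ 4 and E = 14 ≠ 16; both disjuncts false — violated.
8. A=7, B=4, E=14; 1 of them equals 7 — satisfied.
9. B = 4 lies in [2, 5] — satisfied.
10. E^2 + C^2 = 14^2 + 7^2 = 196 + 49 = 245 — satisfied.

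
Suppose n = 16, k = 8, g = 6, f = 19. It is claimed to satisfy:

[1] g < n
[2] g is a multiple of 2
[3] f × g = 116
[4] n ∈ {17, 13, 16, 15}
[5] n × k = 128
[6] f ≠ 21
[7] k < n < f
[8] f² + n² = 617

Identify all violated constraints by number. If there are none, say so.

[1] g = 6, n = 16; 6 < 16 — OK.
[2] 6 / 2 = 3, so 2 divides 6 — OK.
[3] f × g = 19 × 6 = 114, not 116 — violated.
[4] n = 16 is in {17, 13, 16, 15} — OK.
[5] n × k = 16 × 8 = 128 — OK.
[6] f = 19, and 19 ≠ 21 — OK.
[7] values 8 < 16 < 19 — OK.
[8] f² + n² = 19² + 16² = 361 + 256 = 617 — OK.

Constraint 3 is violated.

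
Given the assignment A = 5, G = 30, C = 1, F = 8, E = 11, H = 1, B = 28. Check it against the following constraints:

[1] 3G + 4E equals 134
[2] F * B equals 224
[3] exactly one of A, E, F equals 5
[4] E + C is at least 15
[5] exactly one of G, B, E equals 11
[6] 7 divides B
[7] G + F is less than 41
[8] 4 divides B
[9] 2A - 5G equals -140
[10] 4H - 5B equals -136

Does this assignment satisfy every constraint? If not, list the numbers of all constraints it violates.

Violated: 4.

[1] 3G + 4E = 3(30) + 4(11) = 134 — OK.
[2] F * B = 8 * 28 = 224 — OK.
[3] A=5, E=11, F=8; 1 of them equals 5 — OK.
[4] E + C = 11 + 1 = 12; 12 < 15, bound 15 not met — violated.
[5] G=30, B=28, E=11; 1 of them equals 11 — OK.
[6] 28 / 7 = 4, so 7 divides 28 — OK.
[7] G + F = 30 + 8 = 38; 38 < 41 — OK.
[8] 28 / 4 = 7, so 4 divides 28 — OK.
[9] 2A - 5G = 2(5) - 5(30) = -140 — OK.
[10] 4H - 5B = 4(1) - 5(28) = -136 — OK.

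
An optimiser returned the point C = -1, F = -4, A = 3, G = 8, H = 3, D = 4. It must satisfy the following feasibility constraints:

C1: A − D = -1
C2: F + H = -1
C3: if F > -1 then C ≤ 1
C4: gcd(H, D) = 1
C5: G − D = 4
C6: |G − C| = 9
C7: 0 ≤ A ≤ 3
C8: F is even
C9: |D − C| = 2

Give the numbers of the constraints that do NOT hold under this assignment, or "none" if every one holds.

No — constraint 9 is not satisfied.

C1: A − D = 3 − 4 = -1 — holds.
C2: F + H = -4 + 3 = -1 — holds.
C3: F = -4, not > -1; antecedent false, conditional vacuously true — holds.
C4: gcd(3, 4) = 1 — holds.
C5: G − D = 8 − 4 = 4 — holds.
C6: |8 − (-1)| = 9 — holds.
C7: A = 3 lies in [0, 3] — holds.
C8: F = -4 is even — holds.
C9: |4 − (-1)| = 5, not 2 — does not hold.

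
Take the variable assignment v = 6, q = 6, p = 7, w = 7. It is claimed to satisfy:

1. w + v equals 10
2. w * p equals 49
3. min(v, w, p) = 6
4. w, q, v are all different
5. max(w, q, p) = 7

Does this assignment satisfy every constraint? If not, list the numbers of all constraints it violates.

1. w + v = 7 + 6 = 13, not 10 — fails.
2. w * p = 7 * 7 = 49 — holds.
3. min(6, 7, 7) = 6 — holds.
4. q = v = 6, not all different — fails.
5. max(7, 6, 7) = 7 — holds.

Constraints 1, 4 are violated.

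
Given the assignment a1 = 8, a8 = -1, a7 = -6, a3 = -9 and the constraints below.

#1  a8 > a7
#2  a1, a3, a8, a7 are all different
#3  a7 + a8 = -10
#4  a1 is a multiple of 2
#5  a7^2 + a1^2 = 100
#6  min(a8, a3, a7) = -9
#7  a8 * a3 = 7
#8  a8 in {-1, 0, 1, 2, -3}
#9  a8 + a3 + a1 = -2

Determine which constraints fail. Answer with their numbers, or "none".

#1 a8 = -1, a7 = -6; -1 > -6 — satisfied.
#2 values 8, -9, -1, -6 are pairwise distinct — satisfied.
#3 a7 + a8 = -6 + (-1) = -7, not -10 — violated.
#4 8 / 2 = 4, so 2 divides 8 — satisfied.
#5 a7^2 + a1^2 = (-6)^2 + 8^2 = 36 + 64 = 100 — satisfied.
#6 min(-1, -9, -6) = -9 — satisfied.
#7 a8 * a3 = -1 * (-9) = 9, not 7 — violated.
#8 a8 = -1 is in {-1, 0, 1, 2, -3} — satisfied.
#9 a8 + a3 + a1 = -1 + (-9) + 8 = -2 — satisfied.

Constraints 3 and 7 are violated.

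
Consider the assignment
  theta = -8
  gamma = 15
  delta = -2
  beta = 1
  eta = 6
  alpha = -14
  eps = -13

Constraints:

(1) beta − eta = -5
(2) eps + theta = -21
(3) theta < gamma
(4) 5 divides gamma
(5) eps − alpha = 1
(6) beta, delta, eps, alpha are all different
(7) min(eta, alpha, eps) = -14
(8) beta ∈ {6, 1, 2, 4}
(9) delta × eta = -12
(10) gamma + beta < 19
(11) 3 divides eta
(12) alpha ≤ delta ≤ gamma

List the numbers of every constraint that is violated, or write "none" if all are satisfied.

(1) beta − eta = 1 − 6 = -5 — holds.
(2) eps + theta = -13 + (-8) = -21 — holds.
(3) theta = -8, gamma = 15; -8 < 15 — holds.
(4) 15 / 5 = 3, so 5 divides 15 — holds.
(5) eps − alpha = -13 − (-14) = 1 — holds.
(6) values 1, -2, -13, -14 are pairwise distinct — holds.
(7) min(6, -14, -13) = -14 — holds.
(8) beta = 1 is in {6, 1, 2, 4} — holds.
(9) delta × eta = -2 × 6 = -12 — holds.
(10) gamma + beta = 15 + 1 = 16; 16 < 19 — holds.
(11) 6 / 3 = 2, so 3 divides 6 — holds.
(12) values -14 ≤ -2 ≤ 15 — holds.

Yes — all constraints hold.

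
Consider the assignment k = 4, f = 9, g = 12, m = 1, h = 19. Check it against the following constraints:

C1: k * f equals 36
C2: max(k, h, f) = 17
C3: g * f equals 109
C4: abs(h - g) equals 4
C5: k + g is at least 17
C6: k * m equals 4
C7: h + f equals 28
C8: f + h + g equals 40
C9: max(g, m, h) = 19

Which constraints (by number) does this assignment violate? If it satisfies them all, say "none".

C1: k * f = 4 * 9 = 36 — holds.
C2: max(4, 19, 9) = 19, not 17 — does not hold.
C3: g * f = 12 * 9 = 108, not 109 — does not hold.
C4: abs(19 - 12) = 7, not 4 — does not hold.
C5: k + g = 4 + 12 = 16; 16 < 17, bound 17 not met — does not hold.
C6: k * m = 4 * 1 = 4 — holds.
C7: h + f = 19 + 9 = 28 — holds.
C8: f + h + g = 9 + 19 + 12 = 40 — holds.
C9: max(12, 1, 19) = 19 — holds.

Constraints 2, 3, 4, 5 are violated.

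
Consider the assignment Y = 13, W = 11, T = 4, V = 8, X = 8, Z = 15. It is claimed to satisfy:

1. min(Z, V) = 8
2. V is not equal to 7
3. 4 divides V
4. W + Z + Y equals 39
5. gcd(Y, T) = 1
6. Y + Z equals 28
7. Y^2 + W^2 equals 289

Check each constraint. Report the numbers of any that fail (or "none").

The assignment fails constraint 7.

1. min(15, 8) = 8 — holds.
2. V = 8, and 8 ≠ 7 — holds.
3. 8 / 4 = 2, so 4 divides 8 — holds.
4. W + Z + Y = 11 + 15 + 13 = 39 — holds.
5. gcd(13, 4) = 1 — holds.
6. Y + Z = 13 + 15 = 28 — holds.
7. Y^2 + W^2 = 13^2 + 11^2 = 169 + 121 = 290, not 289 — does not hold.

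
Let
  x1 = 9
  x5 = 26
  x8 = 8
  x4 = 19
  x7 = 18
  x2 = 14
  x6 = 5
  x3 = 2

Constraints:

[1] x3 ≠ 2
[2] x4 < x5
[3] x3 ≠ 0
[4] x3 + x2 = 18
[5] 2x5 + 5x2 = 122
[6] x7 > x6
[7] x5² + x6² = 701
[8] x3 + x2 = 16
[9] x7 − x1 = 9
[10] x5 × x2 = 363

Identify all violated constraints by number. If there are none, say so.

[1] x3 = 2, but 2 is required to differ  ✗
[2] x4 = 19, x5 = 26; 19 < 26  ✓
[3] x3 = 2, and 2 ≠ 0  ✓
[4] x3 + x2 = 2 + 14 = 16, not 18  ✗
[5] 2x5 + 5x2 = 2(26) + 5(14) = 122  ✓
[6] x7 = 18, x6 = 5; 18 > 5  ✓
[7] x5² + x6² = 26² + 5² = 676 + 25 = 701  ✓
[8] x3 + x2 = 2 + 14 = 16  ✓
[9] x7 − x1 = 18 − 9 = 9  ✓
[10] x5 × x2 = 26 × 14 = 364, not 363  ✗

No — constraints 1, 4, 10 are not satisfied.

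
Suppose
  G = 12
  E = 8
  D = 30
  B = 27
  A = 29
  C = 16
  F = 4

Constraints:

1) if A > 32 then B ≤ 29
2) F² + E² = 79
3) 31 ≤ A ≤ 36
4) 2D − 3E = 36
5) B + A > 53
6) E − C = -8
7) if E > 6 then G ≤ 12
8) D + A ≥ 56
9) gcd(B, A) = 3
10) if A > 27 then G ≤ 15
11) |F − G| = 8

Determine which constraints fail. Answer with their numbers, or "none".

No — constraints 2, 3, 9 are not satisfied.

1) A = 29, not > 32; antecedent false, conditional vacuously true — holds.
2) F² + E² = 4² + 8² = 16 + 64 = 80, not 79 — fails.
3) A = 29 is outside [31, 36] — fails.
4) 2D − 3E = 2(30) − 3(8) = 36 — holds.
5) B + A = 27 + 29 = 56; 56 > 53 — holds.
6) E − C = 8 − 16 = -8 — holds.
7) E = 8 > 6, so we need G ≤ 12; G = 12 ≤ 12 — holds.
8) D + A = 30 + 29 = 59; 59 ≥ 56 — holds.
9) gcd(27, 29) = 1, not 3 — fails.
10) A = 29 > 27, so we need G ≤ 15; G = 12 ≤ 15 — holds.
11) |4 − 12| = 8 — holds.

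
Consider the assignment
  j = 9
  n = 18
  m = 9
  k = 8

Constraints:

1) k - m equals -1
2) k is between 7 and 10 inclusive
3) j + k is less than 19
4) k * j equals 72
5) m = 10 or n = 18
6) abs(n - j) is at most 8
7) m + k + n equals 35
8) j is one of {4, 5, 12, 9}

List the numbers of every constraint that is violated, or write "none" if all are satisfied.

1) k - m = 8 - 9 = -1 — holds.
2) k = 8 lies in [7, 10] — holds.
3) j + k = 9 + 8 = 17; 17 < 19 — holds.
4) k * j = 8 * 9 = 72 — holds.
5) m = 9 ≠ 10, but n = 18 = 18 (second disjunct) — holds.
6) abs(18 - 9) = 9; 9 > 8, exceeds bound 8 — does not hold.
7) m + k + n = 9 + 8 + 18 = 35 — holds.
8) j = 9 is in {4, 5, 12, 9} — holds.

Constraint 6 is violated.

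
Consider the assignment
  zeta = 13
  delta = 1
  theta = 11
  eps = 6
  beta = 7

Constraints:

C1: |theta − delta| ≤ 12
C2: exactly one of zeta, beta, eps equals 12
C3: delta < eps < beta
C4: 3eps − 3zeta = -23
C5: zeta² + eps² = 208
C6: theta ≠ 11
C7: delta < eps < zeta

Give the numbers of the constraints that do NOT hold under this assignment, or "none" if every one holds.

The assignment fails constraints 2, 4, 5, and 6.

C1: |11 − 1| = 10; 10 ≤ 12 — satisfied.
C2: zeta=13, beta=7, eps=6; 0 of them equal 12, not exactly one — violated.
C3: values 1 < 6 < 7 — satisfied.
C4: 3eps − 3zeta = 3(6) − 3(13) = -21, not -23 — violated.
C5: zeta² + eps² = 13² + 6² = 169 + 36 = 205, not 208 — violated.
C6: theta = 11, but 11 is required to differ — violated.
C7: values 1 < 6 < 13 — satisfied.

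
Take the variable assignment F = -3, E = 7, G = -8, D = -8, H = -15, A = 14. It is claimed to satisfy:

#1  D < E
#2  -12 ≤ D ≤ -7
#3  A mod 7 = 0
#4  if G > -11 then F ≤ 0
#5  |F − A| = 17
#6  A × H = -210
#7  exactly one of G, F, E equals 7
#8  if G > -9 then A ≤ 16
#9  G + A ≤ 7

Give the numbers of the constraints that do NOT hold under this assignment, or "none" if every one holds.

The assignment satisfies every constraint.

#1 D = -8, E = 7; -8 < 7 — holds.
#2 D = -8 lies in [-12, -7] — holds.
#3 14 mod 7 = 0 — holds.
#4 G = -8 > -11, so we need F ≤ 0; F = -3 ≤ 0 — holds.
#5 |-3 − 14| = 17 — holds.
#6 A × H = 14 × (-15) = -210 — holds.
#7 G=-8, F=-3, E=7; 1 of them equals 7 — holds.
#8 G = -8 > -9, so we need A ≤ 16; A = 14 ≤ 16 — holds.
#9 G + A = -8 + 14 = 6; 6 ≤ 7 — holds.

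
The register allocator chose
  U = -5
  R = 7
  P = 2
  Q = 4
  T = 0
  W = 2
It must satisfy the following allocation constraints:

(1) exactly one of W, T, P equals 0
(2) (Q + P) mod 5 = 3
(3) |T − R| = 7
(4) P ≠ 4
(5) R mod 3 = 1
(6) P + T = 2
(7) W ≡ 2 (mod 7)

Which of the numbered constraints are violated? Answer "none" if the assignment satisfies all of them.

Violated: 2.

(1) W=2, T=0, P=2; 1 of them equals 0 — holds.
(2) Q + P = 6; 6 mod 5 = 1, not 3 — fails.
(3) |0 − 7| = 7 — holds.
(4) P = 2, and 2 ≠ 4 — holds.
(5) 7 mod 3 = 1 — holds.
(6) P + T = 2 + 0 = 2 — holds.
(7) 2 mod 7 = 2 — holds.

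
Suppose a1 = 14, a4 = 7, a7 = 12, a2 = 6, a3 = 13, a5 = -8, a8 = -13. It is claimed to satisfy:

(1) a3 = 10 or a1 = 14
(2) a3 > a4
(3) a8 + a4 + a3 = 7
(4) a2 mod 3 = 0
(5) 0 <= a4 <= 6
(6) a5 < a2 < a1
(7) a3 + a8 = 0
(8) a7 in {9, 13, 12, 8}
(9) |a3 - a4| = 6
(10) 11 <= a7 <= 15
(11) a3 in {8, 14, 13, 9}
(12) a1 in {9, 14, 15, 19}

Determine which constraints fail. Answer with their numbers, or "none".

Violated: 5.

(1) a3 = 13 ≠ 10, but a1 = 14 = 14 (second disjunct)  true
(2) a3 = 13, a4 = 7; 13 > 7  true
(3) a8 + a4 + a3 = -13 + 7 + 13 = 7  true
(4) 6 mod 3 = 0  true
(5) a4 = 7 is outside [0, 6]  false
(6) values -8 < 6 < 14  true
(7) a3 + a8 = 13 + (-13) = 0  true
(8) a7 = 12 is in {9, 13, 12, 8}  true
(9) |13 - 7| = 6  true
(10) a7 = 12 lies in [11, 15]  true
(11) a3 = 13 is in {8, 14, 13, 9}  true
(12) a1 = 14 is in {9, 14, 15, 19}  true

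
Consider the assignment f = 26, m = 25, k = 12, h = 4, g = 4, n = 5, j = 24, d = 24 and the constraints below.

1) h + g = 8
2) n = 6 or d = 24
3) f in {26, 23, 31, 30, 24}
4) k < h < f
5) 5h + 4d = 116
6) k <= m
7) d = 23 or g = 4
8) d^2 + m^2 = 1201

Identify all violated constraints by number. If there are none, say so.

Violated: 4.

1) h + g = 4 + 4 = 8 — satisfied.
2) n = 5 ≠ 6, but d = 24 = 24 (second disjunct) — satisfied.
3) f = 26 is in {26, 23, 31, 30, 24} — satisfied.
4) values 12, 4, 26; k = 12 is not < h = 4 — violated.
5) 5h + 4d = 5(4) + 4(24) = 116 — satisfied.
6) k = 12, m = 25; 12 ≤ 25 — satisfied.
7) d = 24 ≠ 23, but g = 4 = 4 (second disjunct) — satisfied.
8) d^2 + m^2 = 24^2 + 25^2 = 576 + 625 = 1201 — satisfied.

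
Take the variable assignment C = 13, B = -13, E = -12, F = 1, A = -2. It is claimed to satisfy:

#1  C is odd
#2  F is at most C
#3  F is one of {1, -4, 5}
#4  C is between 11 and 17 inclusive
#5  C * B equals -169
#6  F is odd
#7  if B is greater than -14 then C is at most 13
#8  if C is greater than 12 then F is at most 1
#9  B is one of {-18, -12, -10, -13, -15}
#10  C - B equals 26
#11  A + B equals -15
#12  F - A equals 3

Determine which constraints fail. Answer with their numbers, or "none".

#1 C = 13 is odd  true
#2 F = 1, C = 13; 1 ≤ 13  true
#3 F = 1 is in {1, -4, 5}  true
#4 C = 13 lies in [11, 17]  true
#5 C * B = 13 * (-13) = -169  true
#6 F = 1 is odd  true
#7 B = -13 > -14, so we need C ≤ 13; C = 13 ≤ 13  true
#8 C = 13 > 12, so we need F ≤ 1; F = 1 ≤ 1  true
#9 B = -13 is in {-18, -12, -10, -13, -15}  true
#10 C - B = 13 - (-13) = 26  true
#11 A + B = -2 + (-13) = -15  true
#12 F - A = 1 - (-2) = 3  true

All constraints are satisfied.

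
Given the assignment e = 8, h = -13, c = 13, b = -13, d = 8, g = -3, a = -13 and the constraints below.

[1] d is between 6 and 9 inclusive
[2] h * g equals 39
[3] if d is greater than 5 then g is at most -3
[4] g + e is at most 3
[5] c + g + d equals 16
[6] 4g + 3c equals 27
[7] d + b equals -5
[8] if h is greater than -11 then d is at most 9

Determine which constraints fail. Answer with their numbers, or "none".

[1] d = 8 lies in [6, 9]  true
[2] h * g = -13 * (-3) = 39  true
[3] d = 8 > 5, so we need g ≤ -3; g = -3 ≤ -3  true
[4] g + e = -3 + 8 = 5; 5 > 3, bound 3 not met  false
[5] c + g + d = 13 + (-3) + 8 = 18, not 16  false
[6] 4g + 3c = 4(-3) + 3(13) = 27  true
[7] d + b = 8 + (-13) = -5  true
[8] h = -13, not > -11; antecedent false, conditional vacuously true  true

Violated: 4 and 5.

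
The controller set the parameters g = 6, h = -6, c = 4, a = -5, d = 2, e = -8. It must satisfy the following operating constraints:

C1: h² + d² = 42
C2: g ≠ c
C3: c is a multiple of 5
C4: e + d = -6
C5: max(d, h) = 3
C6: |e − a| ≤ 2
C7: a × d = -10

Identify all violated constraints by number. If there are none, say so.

C1: h² + d² = (-6)² + 2² = 36 + 4 = 40, not 42  fails
C2: g = 6, c = 4; distinct  holds
C3: 4 = 5×0 + 4, so 5 does not divide 4  fails
C4: e + d = -8 + 2 = -6  holds
C5: max(2, -6) = 2, not 3  fails
C6: |-8 − (-5)| = 3; 3 > 2, exceeds bound 2  fails
C7: a × d = -5 × 2 = -10  holds

The assignment fails constraints 1, 3, 5, 6.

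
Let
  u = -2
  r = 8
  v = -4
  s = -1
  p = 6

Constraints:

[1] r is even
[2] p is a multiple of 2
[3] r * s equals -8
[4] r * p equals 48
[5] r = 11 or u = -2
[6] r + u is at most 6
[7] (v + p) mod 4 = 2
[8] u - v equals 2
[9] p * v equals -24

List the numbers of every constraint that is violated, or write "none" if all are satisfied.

All constraints are satisfied.

[1] r = 8 is even — satisfied.
[2] 6 / 2 = 3, so 2 divides 6 — satisfied.
[3] r * s = 8 * (-1) = -8 — satisfied.
[4] r * p = 8 * 6 = 48 — satisfied.
[5] r = 8 ≠ 11, but u = -2 = -2 (second disjunct) — satisfied.
[6] r + u = 8 + (-2) = 6; 6 ≤ 6 — satisfied.
[7] v + p = 2; 2 mod 4 = 2 — satisfied.
[8] u - v = -2 - (-4) = 2 — satisfied.
[9] p * v = 6 * (-4) = -24 — satisfied.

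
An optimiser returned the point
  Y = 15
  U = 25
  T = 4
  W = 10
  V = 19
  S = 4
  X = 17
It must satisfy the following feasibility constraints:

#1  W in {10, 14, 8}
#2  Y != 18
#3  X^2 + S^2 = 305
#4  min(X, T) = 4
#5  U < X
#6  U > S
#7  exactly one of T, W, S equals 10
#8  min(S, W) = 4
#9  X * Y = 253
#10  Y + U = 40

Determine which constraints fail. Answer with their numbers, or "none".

Constraints 5 and 9 are violated.

#1 W = 10 is in {10, 14, 8} — holds.
#2 Y = 15, and 15 ≠ 18 — holds.
#3 X^2 + S^2 = 17^2 + 4^2 = 289 + 16 = 305 — holds.
#4 min(17, 4) = 4 — holds.
#5 U = 25, X = 17; 25 ≥ 17 (want <) — fails.
#6 U = 25, S = 4; 25 > 4 — holds.
#7 T=4, W=10, S=4; 1 of them equals 10 — holds.
#8 min(4, 10) = 4 — holds.
#9 X * Y = 17 * 15 = 255, not 253 — fails.
#10 Y + U = 15 + 25 = 40 — holds.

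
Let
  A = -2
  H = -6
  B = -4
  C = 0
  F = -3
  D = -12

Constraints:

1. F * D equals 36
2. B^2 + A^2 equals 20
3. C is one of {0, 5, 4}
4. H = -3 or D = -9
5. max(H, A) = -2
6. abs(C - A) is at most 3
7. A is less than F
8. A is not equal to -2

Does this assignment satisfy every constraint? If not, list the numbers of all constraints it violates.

Constraints 4, 7, and 8 are violated.

1. F * D = -3 * (-12) = 36  yes
2. B^2 + A^2 = (-4)^2 + (-2)^2 = 16 + 4 = 20  yes
3. C = 0 is in {0, 5, 4}  yes
4. H = -6 ≠ -3 and D = -12 ≠ -9; both disjuncts false  no
5. max(-6, -2) = -2  yes
6. abs(0 - (-2)) = 2; 2 ≤ 3  yes
7. A = -2, F = -3; -2 ≥ -3 (want <)  no
8. A = -2, but -2 is required to differ  no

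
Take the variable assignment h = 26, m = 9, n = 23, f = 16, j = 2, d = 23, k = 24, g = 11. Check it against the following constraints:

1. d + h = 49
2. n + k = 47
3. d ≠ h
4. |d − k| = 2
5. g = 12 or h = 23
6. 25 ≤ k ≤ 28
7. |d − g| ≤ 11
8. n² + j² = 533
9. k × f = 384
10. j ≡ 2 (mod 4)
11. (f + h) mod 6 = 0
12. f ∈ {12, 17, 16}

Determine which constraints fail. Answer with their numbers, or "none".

1. d + h = 23 + 26 = 49 — holds.
2. n + k = 23 + 24 = 47 — holds.
3. d = 23, h = 26; distinct — holds.
4. |23 − 24| = 1, not 2 — fails.
5. g = 11 ≠ 12 and h = 26 ≠ 23; both disjuncts false — fails.
6. k = 24 is outside [25, 28] — fails.
7. |23 − 11| = 12; 12 > 11, exceeds bound 11 — fails.
8. n² + j² = 23² + 2² = 529 + 4 = 533 — holds.
9. k × f = 24 × 16 = 384 — holds.
10. 2 mod 4 = 2 — holds.
11. f + h = 42; 42 mod 6 = 0 — holds.
12. f = 16 is in {12, 17, 16} — holds.

Constraints 4, 5, 6, and 7 are violated.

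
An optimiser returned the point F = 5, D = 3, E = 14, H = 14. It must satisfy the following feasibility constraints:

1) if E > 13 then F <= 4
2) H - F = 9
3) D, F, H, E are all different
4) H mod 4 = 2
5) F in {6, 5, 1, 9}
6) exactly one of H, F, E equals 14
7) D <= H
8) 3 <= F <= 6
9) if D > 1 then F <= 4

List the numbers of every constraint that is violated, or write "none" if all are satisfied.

No — constraints 1, 3, 6, 9 are not satisfied.

1) E = 14 > 13, so we need F ≤ 4; but F = 5 > 4  ✘
2) H - F = 14 - 5 = 9  ✔
3) H = E = 14, not all different  ✘
4) 14 mod 4 = 2  ✔
5) F = 5 is in {6, 5, 1, 9}  ✔
6) H=14, F=5, E=14; 2 of them equal 14, not exactly one  ✘
7) D = 3, H = 14; 3 ≤ 14  ✔
8) F = 5 lies in [3, 6]  ✔
9) D = 3 > 1, so we need F ≤ 4; but F = 5 > 4  ✘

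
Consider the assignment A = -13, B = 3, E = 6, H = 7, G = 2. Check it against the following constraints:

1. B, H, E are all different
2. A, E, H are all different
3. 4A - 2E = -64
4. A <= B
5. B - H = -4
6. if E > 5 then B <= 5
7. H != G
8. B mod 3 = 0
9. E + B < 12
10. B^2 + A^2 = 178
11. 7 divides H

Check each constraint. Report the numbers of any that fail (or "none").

Yes — all constraints hold.

1. values 3, 7, 6 are pairwise distinct — satisfied.
2. values -13, 6, 7 are pairwise distinct — satisfied.
3. 4A - 2E = 4(-13) - 2(6) = -64 — satisfied.
4. A = -13, B = 3; -13 ≤ 3 — satisfied.
5. B - H = 3 - 7 = -4 — satisfied.
6. E = 6 > 5, so we need B ≤ 5; B = 3 ≤ 5 — satisfied.
7. H = 7, G = 2; distinct — satisfied.
8. 3 mod 3 = 0 — satisfied.
9. E + B = 6 + 3 = 9; 9 < 12 — satisfied.
10. B^2 + A^2 = 3^2 + (-13)^2 = 9 + 169 = 178 — satisfied.
11. 7 / 7 = 1, so 7 divides 7 — satisfied.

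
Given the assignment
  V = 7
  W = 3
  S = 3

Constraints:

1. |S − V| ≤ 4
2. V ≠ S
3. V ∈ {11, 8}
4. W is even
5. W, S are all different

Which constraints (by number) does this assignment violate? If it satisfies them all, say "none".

1. |3 − 7| = 4; 4 ≤ 4  ✔
2. V = 7, S = 3; distinct  ✔
3. V = 7 is not in {11, 8}  ✘
4. W = 3 is odd  ✘
5. W = S = 3, not all different  ✘

Violated: 3, 4, and 5.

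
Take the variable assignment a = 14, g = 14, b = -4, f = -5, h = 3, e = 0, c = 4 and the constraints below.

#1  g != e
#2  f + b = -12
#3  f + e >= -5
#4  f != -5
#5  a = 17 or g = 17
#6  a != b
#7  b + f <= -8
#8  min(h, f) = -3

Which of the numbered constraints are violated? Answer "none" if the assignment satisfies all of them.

#1 g = 14, e = 0; distinct — holds.
#2 f + b = -5 + (-4) = -9, not -12 — fails.
#3 f + e = -5 + 0 = -5; -5 ≥ -5 — holds.
#4 f = -5, but -5 is required to differ — fails.
#5 a = 14 ≠ 17 and g = 14 ≠ 17; both disjuncts false — fails.
#6 a = 14, b = -4; distinct — holds.
#7 b + f = -4 + (-5) = -9; -9 ≤ -8 — holds.
#8 min(3, -5) = -5, not -3 — fails.

The assignment fails constraints 2, 4, 5, 8.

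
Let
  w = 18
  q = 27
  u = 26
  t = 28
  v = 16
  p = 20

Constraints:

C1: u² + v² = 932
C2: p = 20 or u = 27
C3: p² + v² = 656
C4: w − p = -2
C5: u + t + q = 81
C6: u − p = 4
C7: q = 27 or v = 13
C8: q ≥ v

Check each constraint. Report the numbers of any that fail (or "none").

C1: u² + v² = 26² + 16² = 676 + 256 = 932 — OK.
C2: p = 20 = 20 (first disjunct) — OK.
C3: p² + v² = 20² + 16² = 400 + 256 = 656 — OK.
C4: w − p = 18 − 20 = -2 — OK.
C5: u + t + q = 26 + 28 + 27 = 81 — OK.
C6: u − p = 26 − 20 = 6, not 4 — violated.
C7: q = 27 = 27 (first disjunct) — OK.
C8: q = 27, v = 16; 27 ≥ 16 — OK.

The assignment fails constraint 6.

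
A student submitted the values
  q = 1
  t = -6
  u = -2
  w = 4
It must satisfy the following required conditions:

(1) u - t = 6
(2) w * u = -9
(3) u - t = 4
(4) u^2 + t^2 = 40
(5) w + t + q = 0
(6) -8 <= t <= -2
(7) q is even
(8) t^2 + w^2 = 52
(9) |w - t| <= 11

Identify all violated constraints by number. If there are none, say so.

(1) u - t = -2 - (-6) = 4, not 6  ✗
(2) w * u = 4 * (-2) = -8, not -9  ✗
(3) u - t = -2 - (-6) = 4  ✓
(4) u^2 + t^2 = (-2)^2 + (-6)^2 = 4 + 36 = 40  ✓
(5) w + t + q = 4 + (-6) + 1 = -1, not 0  ✗
(6) t = -6 lies in [-8, -2]  ✓
(7) q = 1 is odd  ✗
(8) t^2 + w^2 = (-6)^2 + 4^2 = 36 + 16 = 52  ✓
(9) |4 - (-6)| = 10; 10 ≤ 11  ✓

The assignment fails constraints 1, 2, 5, and 7.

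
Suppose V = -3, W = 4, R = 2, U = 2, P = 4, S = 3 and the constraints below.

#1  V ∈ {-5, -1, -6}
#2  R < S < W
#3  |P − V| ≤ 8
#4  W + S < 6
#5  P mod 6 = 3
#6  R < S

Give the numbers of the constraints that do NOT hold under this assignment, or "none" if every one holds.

The assignment fails constraints 1, 4, and 5.

#1 V = -3 is not in {-5, -1, -6}  no
#2 values 2 < 3 < 4  yes
#3 |4 − (-3)| = 7; 7 ≤ 8  yes
#4 W + S = 4 + 3 = 7; 7 ≥ 6, bound 6 not met  no
#5 4 mod 6 = 4, not 3  no
#6 R = 2, S = 3; 2 < 3  yes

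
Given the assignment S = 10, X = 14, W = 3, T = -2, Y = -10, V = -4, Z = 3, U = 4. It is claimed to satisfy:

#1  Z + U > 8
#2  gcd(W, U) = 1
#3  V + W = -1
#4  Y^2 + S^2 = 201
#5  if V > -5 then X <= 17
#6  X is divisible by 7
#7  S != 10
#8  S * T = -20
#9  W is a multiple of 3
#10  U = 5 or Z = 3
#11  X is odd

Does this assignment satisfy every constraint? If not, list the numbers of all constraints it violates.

Constraints 1, 4, 7, and 11 do not hold.

#1 Z + U = 3 + 4 = 7; 7 ≤ 8, bound 8 not met  ✘
#2 gcd(3, 4) = 1  ✔
#3 V + W = -4 + 3 = -1  ✔
#4 Y^2 + S^2 = (-10)^2 + 10^2 = 100 + 100 = 200, not 201  ✘
#5 V = -4 > -5, so we need X ≤ 17; X = 14 ≤ 17  ✔
#6 14 / 7 = 2, so 7 divides 14  ✔
#7 S = 10, but 10 is required to differ  ✘
#8 S * T = 10 * (-2) = -20  ✔
#9 3 / 3 = 1, so 3 divides 3  ✔
#10 U = 4 ≠ 5, but Z = 3 = 3 (second disjunct)  ✔
#11 X = 14 is even  ✘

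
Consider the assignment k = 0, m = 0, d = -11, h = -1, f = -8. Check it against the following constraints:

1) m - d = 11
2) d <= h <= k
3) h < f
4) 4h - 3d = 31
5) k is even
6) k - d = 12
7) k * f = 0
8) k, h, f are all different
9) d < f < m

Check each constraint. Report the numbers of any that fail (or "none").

1) m - d = 0 - (-11) = 11 — holds.
2) values -11 <= -1 <= 0 — holds.
3) h = -1, f = -8; -1 ≥ -8 (want <) — fails.
4) 4h - 3d = 4(-1) - 3(-11) = 29, not 31 — fails.
5) k = 0 is even — holds.
6) k - d = 0 - (-11) = 11, not 12 — fails.
7) k * f = 0 * (-8) = 0 — holds.
8) values 0, -1, -8 are pairwise distinct — holds.
9) values -11 < -8 < 0 — holds.

No — constraints 3, 4, and 6 are not satisfied.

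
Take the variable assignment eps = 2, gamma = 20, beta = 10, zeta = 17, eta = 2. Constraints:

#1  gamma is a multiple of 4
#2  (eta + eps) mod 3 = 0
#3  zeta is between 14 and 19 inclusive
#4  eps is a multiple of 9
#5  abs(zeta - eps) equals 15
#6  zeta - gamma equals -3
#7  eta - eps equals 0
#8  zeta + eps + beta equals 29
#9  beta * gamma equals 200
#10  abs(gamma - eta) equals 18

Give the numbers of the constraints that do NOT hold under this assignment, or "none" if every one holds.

Violated: 2, 4.

#1 20 / 4 = 5, so 4 divides 20 — holds.
#2 eta + eps = 4; 4 mod 3 = 1, not 0 — does not hold.
#3 zeta = 17 lies in [14, 19] — holds.
#4 2 = 9*0 + 2, so 9 does not divide 2 — does not hold.
#5 abs(17 - 2) = 15 — holds.
#6 zeta - gamma = 17 - 20 = -3 — holds.
#7 eta - eps = 2 - 2 = 0 — holds.
#8 zeta + eps + beta = 17 + 2 + 10 = 29 — holds.
#9 beta * gamma = 10 * 20 = 200 — holds.
#10 abs(20 - 2) = 18 — holds.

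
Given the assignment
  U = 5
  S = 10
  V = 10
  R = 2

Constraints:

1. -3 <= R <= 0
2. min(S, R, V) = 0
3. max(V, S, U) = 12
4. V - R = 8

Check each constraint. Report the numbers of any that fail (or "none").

Violated: 1, 2, 3.

1. R = 2 is outside [-3, 0] — fails.
2. min(10, 2, 10) = 2, not 0 — fails.
3. max(10, 10, 5) = 10, not 12 — fails.
4. V - R = 10 - 2 = 8 — holds.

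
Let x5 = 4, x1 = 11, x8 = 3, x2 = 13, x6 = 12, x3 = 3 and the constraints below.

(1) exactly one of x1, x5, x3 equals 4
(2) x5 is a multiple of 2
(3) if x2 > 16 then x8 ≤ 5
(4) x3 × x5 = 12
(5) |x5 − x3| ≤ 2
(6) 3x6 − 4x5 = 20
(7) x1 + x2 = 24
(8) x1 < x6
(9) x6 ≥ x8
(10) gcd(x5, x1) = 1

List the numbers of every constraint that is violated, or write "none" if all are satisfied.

(1) x1=11, x5=4, x3=3; 1 of them equals 4 — satisfied.
(2) 4 / 2 = 2, so 2 divides 4 — satisfied.
(3) x2 = 13, not > 16; antecedent false, conditional vacuously true — satisfied.
(4) x3 × x5 = 3 × 4 = 12 — satisfied.
(5) |4 − 3| = 1; 1 ≤ 2 — satisfied.
(6) 3x6 − 4x5 = 3(12) − 4(4) = 20 — satisfied.
(7) x1 + x2 = 11 + 13 = 24 — satisfied.
(8) x1 = 11, x6 = 12; 11 < 12 — satisfied.
(9) x6 = 12, x8 = 3; 12 ≥ 3 — satisfied.
(10) gcd(4, 11) = 1 — satisfied.

The assignment satisfies every constraint.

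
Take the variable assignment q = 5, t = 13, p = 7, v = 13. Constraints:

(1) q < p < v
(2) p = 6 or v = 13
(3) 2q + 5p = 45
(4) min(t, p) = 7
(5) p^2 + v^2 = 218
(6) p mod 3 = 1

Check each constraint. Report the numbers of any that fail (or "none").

Yes — all constraints hold.

(1) values 5 < 7 < 13 — OK.
(2) p = 7 ≠ 6, but v = 13 = 13 (second disjunct) — OK.
(3) 2q + 5p = 2(5) + 5(7) = 45 — OK.
(4) min(13, 7) = 7 — OK.
(5) p^2 + v^2 = 7^2 + 13^2 = 49 + 169 = 218 — OK.
(6) 7 mod 3 = 1 — OK.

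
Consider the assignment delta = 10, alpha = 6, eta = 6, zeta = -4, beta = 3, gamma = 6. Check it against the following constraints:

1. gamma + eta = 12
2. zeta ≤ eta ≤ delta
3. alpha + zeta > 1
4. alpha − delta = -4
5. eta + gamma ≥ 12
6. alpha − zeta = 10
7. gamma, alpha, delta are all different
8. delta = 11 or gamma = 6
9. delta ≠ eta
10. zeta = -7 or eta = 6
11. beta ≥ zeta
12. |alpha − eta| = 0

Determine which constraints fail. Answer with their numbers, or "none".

1. gamma + eta = 6 + 6 = 12  ✓
2. values -4 ≤ 6 ≤ 10  ✓
3. alpha + zeta = 6 + (-4) = 2; 2 > 1  ✓
4. alpha − delta = 6 − 10 = -4  ✓
5. eta + gamma = 6 + 6 = 12; 12 ≥ 12  ✓
6. alpha − zeta = 6 − (-4) = 10  ✓
7. gamma = alpha = 6, not all different  ✗
8. delta = 10 ≠ 11, but gamma = 6 = 6 (second disjunct)  ✓
9. delta = 10, eta = 6; distinct  ✓
10. zeta = -4 ≠ -7, but eta = 6 = 6 (second disjunct)  ✓
11. beta = 3, zeta = -4; 3 ≥ -4  ✓
12. |6 − 6| = 0  ✓

The assignment fails constraint 7.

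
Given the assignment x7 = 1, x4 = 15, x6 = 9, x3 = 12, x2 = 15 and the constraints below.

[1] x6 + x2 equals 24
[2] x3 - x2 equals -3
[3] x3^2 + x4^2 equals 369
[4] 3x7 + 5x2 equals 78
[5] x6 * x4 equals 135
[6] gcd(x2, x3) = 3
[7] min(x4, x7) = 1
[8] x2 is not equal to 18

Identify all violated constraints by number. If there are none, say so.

[1] x6 + x2 = 9 + 15 = 24 — satisfied.
[2] x3 - x2 = 12 - 15 = -3 — satisfied.
[3] x3^2 + x4^2 = 12^2 + 15^2 = 144 + 225 = 369 — satisfied.
[4] 3x7 + 5x2 = 3(1) + 5(15) = 78 — satisfied.
[5] x6 * x4 = 9 * 15 = 135 — satisfied.
[6] gcd(15, 12) = 3 — satisfied.
[7] min(15, 1) = 1 — satisfied.
[8] x2 = 15, and 15 ≠ 18 — satisfied.

None — every constraint holds.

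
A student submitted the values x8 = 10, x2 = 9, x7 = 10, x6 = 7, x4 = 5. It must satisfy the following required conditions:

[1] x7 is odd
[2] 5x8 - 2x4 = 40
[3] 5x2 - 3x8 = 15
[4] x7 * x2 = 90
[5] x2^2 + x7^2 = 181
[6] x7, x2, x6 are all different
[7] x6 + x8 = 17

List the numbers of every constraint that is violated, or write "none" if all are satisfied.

The assignment fails constraint 1.

[1] x7 = 10 is even  ✘
[2] 5x8 - 2x4 = 5(10) - 2(5) = 40  ✔
[3] 5x2 - 3x8 = 5(9) - 3(10) = 15  ✔
[4] x7 * x2 = 10 * 9 = 90  ✔
[5] x2^2 + x7^2 = 9^2 + 10^2 = 81 + 100 = 181  ✔
[6] values 10, 9, 7 are pairwise distinct  ✔
[7] x6 + x8 = 7 + 10 = 17  ✔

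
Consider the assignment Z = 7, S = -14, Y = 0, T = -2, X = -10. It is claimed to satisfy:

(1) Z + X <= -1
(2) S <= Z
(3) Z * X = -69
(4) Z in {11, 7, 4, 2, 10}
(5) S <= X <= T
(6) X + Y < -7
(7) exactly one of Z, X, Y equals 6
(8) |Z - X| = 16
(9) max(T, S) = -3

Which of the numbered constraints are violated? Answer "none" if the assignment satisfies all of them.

(1) Z + X = 7 + (-10) = -3; -3 ≤ -1 — OK.
(2) S = -14, Z = 7; -14 ≤ 7 — OK.
(3) Z * X = 7 * (-10) = -70, not -69 — violated.
(4) Z = 7 is in {11, 7, 4, 2, 10} — OK.
(5) values -14 <= -10 <= -2 — OK.
(6) X + Y = -10 + 0 = -10; -10 < -7 — OK.
(7) Z=7, X=-10, Y=0; 0 of them equal 6, not exactly one — violated.
(8) |7 - (-10)| = 17, not 16 — violated.
(9) max(-2, -14) = -2, not -3 — violated.

Violated: 3, 7, 8, 9.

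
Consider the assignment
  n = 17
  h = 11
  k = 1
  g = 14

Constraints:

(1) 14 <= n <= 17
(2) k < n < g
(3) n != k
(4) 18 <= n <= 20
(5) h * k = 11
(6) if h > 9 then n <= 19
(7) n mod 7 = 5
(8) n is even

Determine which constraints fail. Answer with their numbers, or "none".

Constraints 2, 4, 7, and 8 do not hold.

(1) n = 17 lies in [14, 17] — holds.
(2) values 1, 17, 14; n = 17 is not < g = 14 — does not hold.
(3) n = 17, k = 1; distinct — holds.
(4) n = 17 is outside [18, 20] — does not hold.
(5) h * k = 11 * 1 = 11 — holds.
(6) h = 11 > 9, so we need n ≤ 19; n = 17 ≤ 19 — holds.
(7) 17 mod 7 = 3, not 5 — does not hold.
(8) n = 17 is odd — does not hold.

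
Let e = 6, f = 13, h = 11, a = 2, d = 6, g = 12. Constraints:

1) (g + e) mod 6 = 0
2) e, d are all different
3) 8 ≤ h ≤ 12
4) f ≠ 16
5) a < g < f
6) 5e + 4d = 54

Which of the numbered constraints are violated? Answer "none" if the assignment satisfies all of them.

1) g + e = 18; 18 mod 6 = 0  holds
2) e = d = 6, not all different  fails
3) h = 11 lies in [8, 12]  holds
4) f = 13, and 13 ≠ 16  holds
5) values 2 < 12 < 13  holds
6) 5e + 4d = 5(6) + 4(6) = 54  holds

The assignment fails constraint 2.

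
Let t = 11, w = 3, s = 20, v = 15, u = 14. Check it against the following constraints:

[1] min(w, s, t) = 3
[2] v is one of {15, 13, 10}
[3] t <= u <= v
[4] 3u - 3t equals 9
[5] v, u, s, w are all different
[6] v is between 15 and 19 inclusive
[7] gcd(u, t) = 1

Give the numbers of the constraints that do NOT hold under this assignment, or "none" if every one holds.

The assignment satisfies every constraint.

[1] min(3, 20, 11) = 3 — holds.
[2] v = 15 is in {15, 13, 10} — holds.
[3] values 11 <= 14 <= 15 — holds.
[4] 3u - 3t = 3(14) - 3(11) = 9 — holds.
[5] values 15, 14, 20, 3 are pairwise distinct — holds.
[6] v = 15 lies in [15, 19] — holds.
[7] gcd(14, 11) = 1 — holds.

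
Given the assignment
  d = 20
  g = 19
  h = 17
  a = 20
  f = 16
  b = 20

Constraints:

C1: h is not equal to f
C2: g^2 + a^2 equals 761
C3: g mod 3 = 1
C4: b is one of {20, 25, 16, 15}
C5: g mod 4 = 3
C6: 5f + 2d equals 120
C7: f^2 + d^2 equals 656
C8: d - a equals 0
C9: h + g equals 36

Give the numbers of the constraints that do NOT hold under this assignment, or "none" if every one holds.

Yes — all constraints hold.

C1: h = 17, f = 16; distinct — satisfied.
C2: g^2 + a^2 = 19^2 + 20^2 = 361 + 400 = 761 — satisfied.
C3: 19 mod 3 = 1 — satisfied.
C4: b = 20 is in {20, 25, 16, 15} — satisfied.
C5: 19 mod 4 = 3 — satisfied.
C6: 5f + 2d = 5(16) + 2(20) = 120 — satisfied.
C7: f^2 + d^2 = 16^2 + 20^2 = 256 + 400 = 656 — satisfied.
C8: d - a = 20 - 20 = 0 — satisfied.
C9: h + g = 17 + 19 = 36 — satisfied.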